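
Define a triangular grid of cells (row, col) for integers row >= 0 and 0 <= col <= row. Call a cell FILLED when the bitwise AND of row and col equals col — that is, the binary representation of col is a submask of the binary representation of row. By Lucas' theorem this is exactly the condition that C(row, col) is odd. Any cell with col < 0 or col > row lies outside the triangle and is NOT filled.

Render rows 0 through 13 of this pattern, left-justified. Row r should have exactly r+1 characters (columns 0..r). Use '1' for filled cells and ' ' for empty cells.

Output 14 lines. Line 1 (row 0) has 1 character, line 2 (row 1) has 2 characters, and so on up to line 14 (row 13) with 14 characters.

Answer: 1
11
1 1
1111
1   1
11  11
1 1 1 1
11111111
1       1
11      11
1 1     1 1
1111    1111
1   1   1   1
11  11  11  11

Derivation:
r0=0: 1
r1=1: 11
r2=10: 1 1
r3=11: 1111
r4=100: 1   1
r5=101: 11  11
r6=110: 1 1 1 1
r7=111: 11111111
r8=1000: 1       1
r9=1001: 11      11
r10=1010: 1 1     1 1
r11=1011: 1111    1111
r12=1100: 1   1   1   1
r13=1101: 11  11  11  11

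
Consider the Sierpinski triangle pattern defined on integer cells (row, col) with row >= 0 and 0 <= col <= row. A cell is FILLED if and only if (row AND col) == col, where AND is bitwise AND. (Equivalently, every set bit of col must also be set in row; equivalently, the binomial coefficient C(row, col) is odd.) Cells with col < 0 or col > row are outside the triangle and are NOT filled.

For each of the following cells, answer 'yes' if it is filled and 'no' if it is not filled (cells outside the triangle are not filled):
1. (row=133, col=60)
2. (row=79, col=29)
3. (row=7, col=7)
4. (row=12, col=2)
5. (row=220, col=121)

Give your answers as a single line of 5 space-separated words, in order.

Answer: no no yes no no

Derivation:
(133,60): row=0b10000101, col=0b111100, row AND col = 0b100 = 4; 4 != 60 -> empty
(79,29): row=0b1001111, col=0b11101, row AND col = 0b1101 = 13; 13 != 29 -> empty
(7,7): row=0b111, col=0b111, row AND col = 0b111 = 7; 7 == 7 -> filled
(12,2): row=0b1100, col=0b10, row AND col = 0b0 = 0; 0 != 2 -> empty
(220,121): row=0b11011100, col=0b1111001, row AND col = 0b1011000 = 88; 88 != 121 -> empty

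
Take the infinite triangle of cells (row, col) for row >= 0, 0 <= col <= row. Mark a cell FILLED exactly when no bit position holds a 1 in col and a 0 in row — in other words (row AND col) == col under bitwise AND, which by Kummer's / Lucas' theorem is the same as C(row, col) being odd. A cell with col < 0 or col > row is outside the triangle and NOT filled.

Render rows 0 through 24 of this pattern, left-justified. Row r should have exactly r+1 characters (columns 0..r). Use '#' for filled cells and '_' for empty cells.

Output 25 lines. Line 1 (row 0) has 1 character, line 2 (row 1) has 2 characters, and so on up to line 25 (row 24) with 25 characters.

r0=0: #
r1=1: ##
r2=10: #_#
r3=11: ####
r4=100: #___#
r5=101: ##__##
r6=110: #_#_#_#
r7=111: ########
r8=1000: #_______#
r9=1001: ##______##
r10=1010: #_#_____#_#
r11=1011: ####____####
r12=1100: #___#___#___#
r13=1101: ##__##__##__##
r14=1110: #_#_#_#_#_#_#_#
r15=1111: ################
r16=10000: #_______________#
r17=10001: ##______________##
r18=10010: #_#_____________#_#
r19=10011: ####____________####
r20=10100: #___#___________#___#
r21=10101: ##__##__________##__##
r22=10110: #_#_#_#_________#_#_#_#
r23=10111: ########________########
r24=11000: #_______#_______#_______#

Answer: #
##
#_#
####
#___#
##__##
#_#_#_#
########
#_______#
##______##
#_#_____#_#
####____####
#___#___#___#
##__##__##__##
#_#_#_#_#_#_#_#
################
#_______________#
##______________##
#_#_____________#_#
####____________####
#___#___________#___#
##__##__________##__##
#_#_#_#_________#_#_#_#
########________########
#_______#_______#_______#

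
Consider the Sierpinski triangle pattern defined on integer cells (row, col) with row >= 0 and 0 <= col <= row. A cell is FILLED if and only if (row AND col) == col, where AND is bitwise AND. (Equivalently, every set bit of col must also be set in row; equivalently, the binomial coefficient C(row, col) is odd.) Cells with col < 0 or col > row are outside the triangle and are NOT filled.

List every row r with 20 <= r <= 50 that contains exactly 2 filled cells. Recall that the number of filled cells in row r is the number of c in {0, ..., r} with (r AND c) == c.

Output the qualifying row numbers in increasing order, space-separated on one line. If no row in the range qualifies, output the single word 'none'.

Answer: 32

Derivation:
Row r has 2^popcount(r) filled cells, so we need popcount(r) = log2(2) = 1.
Scan r = 20..50 and keep those with exactly 1 one-bits:
r=20=10100 popcount=2 -> skip
r=21=10101 popcount=3 -> skip
r=22=10110 popcount=3 -> skip
r=23=10111 popcount=4 -> skip
r=24=11000 popcount=2 -> skip
r=25=11001 popcount=3 -> skip
r=26=11010 popcount=3 -> skip
r=27=11011 popcount=4 -> skip
r=28=11100 popcount=3 -> skip
r=29=11101 popcount=4 -> skip
r=30=11110 popcount=4 -> skip
r=31=11111 popcount=5 -> skip
r=32=100000 popcount=1 -> KEEP
r=33=100001 popcount=2 -> skip
r=34=100010 popcount=2 -> skip
r=35=100011 popcount=3 -> skip
r=36=100100 popcount=2 -> skip
r=37=100101 popcount=3 -> skip
r=38=100110 popcount=3 -> skip
r=39=100111 popcount=4 -> skip
r=40=101000 popcount=2 -> skip
r=41=101001 popcount=3 -> skip
r=42=101010 popcount=3 -> skip
r=43=101011 popcount=4 -> skip
r=44=101100 popcount=3 -> skip
r=45=101101 popcount=4 -> skip
r=46=101110 popcount=4 -> skip
r=47=101111 popcount=5 -> skip
r=48=110000 popcount=2 -> skip
r=49=110001 popcount=3 -> skip
r=50=110010 popcount=3 -> skip
Kept rows: 32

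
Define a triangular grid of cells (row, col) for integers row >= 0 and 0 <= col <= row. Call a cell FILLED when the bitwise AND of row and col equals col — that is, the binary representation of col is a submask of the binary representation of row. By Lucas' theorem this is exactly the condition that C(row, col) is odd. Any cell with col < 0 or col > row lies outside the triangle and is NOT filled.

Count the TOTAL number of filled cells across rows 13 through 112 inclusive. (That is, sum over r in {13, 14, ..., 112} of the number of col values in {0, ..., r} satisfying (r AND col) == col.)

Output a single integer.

r13=1101 pc3: +8 =8
r14=1110 pc3: +8 =16
r15=1111 pc4: +16 =32
r16=10000 pc1: +2 =34
r17=10001 pc2: +4 =38
r18=10010 pc2: +4 =42
r19=10011 pc3: +8 =50
r20=10100 pc2: +4 =54
r21=10101 pc3: +8 =62
r22=10110 pc3: +8 =70
r23=10111 pc4: +16 =86
r24=11000 pc2: +4 =90
r25=11001 pc3: +8 =98
r26=11010 pc3: +8 =106
r27=11011 pc4: +16 =122
r28=11100 pc3: +8 =130
r29=11101 pc4: +16 =146
r30=11110 pc4: +16 =162
r31=11111 pc5: +32 =194
r32=100000 pc1: +2 =196
r33=100001 pc2: +4 =200
r34=100010 pc2: +4 =204
r35=100011 pc3: +8 =212
r36=100100 pc2: +4 =216
r37=100101 pc3: +8 =224
r38=100110 pc3: +8 =232
r39=100111 pc4: +16 =248
r40=101000 pc2: +4 =252
r41=101001 pc3: +8 =260
r42=101010 pc3: +8 =268
r43=101011 pc4: +16 =284
r44=101100 pc3: +8 =292
r45=101101 pc4: +16 =308
r46=101110 pc4: +16 =324
r47=101111 pc5: +32 =356
r48=110000 pc2: +4 =360
r49=110001 pc3: +8 =368
r50=110010 pc3: +8 =376
r51=110011 pc4: +16 =392
r52=110100 pc3: +8 =400
r53=110101 pc4: +16 =416
r54=110110 pc4: +16 =432
r55=110111 pc5: +32 =464
r56=111000 pc3: +8 =472
r57=111001 pc4: +16 =488
r58=111010 pc4: +16 =504
r59=111011 pc5: +32 =536
r60=111100 pc4: +16 =552
r61=111101 pc5: +32 =584
r62=111110 pc5: +32 =616
r63=111111 pc6: +64 =680
r64=1000000 pc1: +2 =682
r65=1000001 pc2: +4 =686
r66=1000010 pc2: +4 =690
r67=1000011 pc3: +8 =698
r68=1000100 pc2: +4 =702
r69=1000101 pc3: +8 =710
r70=1000110 pc3: +8 =718
r71=1000111 pc4: +16 =734
r72=1001000 pc2: +4 =738
r73=1001001 pc3: +8 =746
r74=1001010 pc3: +8 =754
r75=1001011 pc4: +16 =770
r76=1001100 pc3: +8 =778
r77=1001101 pc4: +16 =794
r78=1001110 pc4: +16 =810
r79=1001111 pc5: +32 =842
r80=1010000 pc2: +4 =846
r81=1010001 pc3: +8 =854
r82=1010010 pc3: +8 =862
r83=1010011 pc4: +16 =878
r84=1010100 pc3: +8 =886
r85=1010101 pc4: +16 =902
r86=1010110 pc4: +16 =918
r87=1010111 pc5: +32 =950
r88=1011000 pc3: +8 =958
r89=1011001 pc4: +16 =974
r90=1011010 pc4: +16 =990
r91=1011011 pc5: +32 =1022
r92=1011100 pc4: +16 =1038
r93=1011101 pc5: +32 =1070
r94=1011110 pc5: +32 =1102
r95=1011111 pc6: +64 =1166
r96=1100000 pc2: +4 =1170
r97=1100001 pc3: +8 =1178
r98=1100010 pc3: +8 =1186
r99=1100011 pc4: +16 =1202
r100=1100100 pc3: +8 =1210
r101=1100101 pc4: +16 =1226
r102=1100110 pc4: +16 =1242
r103=1100111 pc5: +32 =1274
r104=1101000 pc3: +8 =1282
r105=1101001 pc4: +16 =1298
r106=1101010 pc4: +16 =1314
r107=1101011 pc5: +32 =1346
r108=1101100 pc4: +16 =1362
r109=1101101 pc5: +32 =1394
r110=1101110 pc5: +32 =1426
r111=1101111 pc6: +64 =1490
r112=1110000 pc3: +8 =1498

Answer: 1498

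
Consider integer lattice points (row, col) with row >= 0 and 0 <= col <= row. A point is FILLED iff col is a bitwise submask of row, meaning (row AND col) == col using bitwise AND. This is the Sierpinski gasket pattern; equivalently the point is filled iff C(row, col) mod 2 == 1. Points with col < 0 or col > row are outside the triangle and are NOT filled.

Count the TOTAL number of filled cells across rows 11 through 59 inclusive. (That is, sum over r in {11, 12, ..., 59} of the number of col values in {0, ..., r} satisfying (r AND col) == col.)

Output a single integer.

Answer: 548

Derivation:
r11=1011 pc3: +8 =8
r12=1100 pc2: +4 =12
r13=1101 pc3: +8 =20
r14=1110 pc3: +8 =28
r15=1111 pc4: +16 =44
r16=10000 pc1: +2 =46
r17=10001 pc2: +4 =50
r18=10010 pc2: +4 =54
r19=10011 pc3: +8 =62
r20=10100 pc2: +4 =66
r21=10101 pc3: +8 =74
r22=10110 pc3: +8 =82
r23=10111 pc4: +16 =98
r24=11000 pc2: +4 =102
r25=11001 pc3: +8 =110
r26=11010 pc3: +8 =118
r27=11011 pc4: +16 =134
r28=11100 pc3: +8 =142
r29=11101 pc4: +16 =158
r30=11110 pc4: +16 =174
r31=11111 pc5: +32 =206
r32=100000 pc1: +2 =208
r33=100001 pc2: +4 =212
r34=100010 pc2: +4 =216
r35=100011 pc3: +8 =224
r36=100100 pc2: +4 =228
r37=100101 pc3: +8 =236
r38=100110 pc3: +8 =244
r39=100111 pc4: +16 =260
r40=101000 pc2: +4 =264
r41=101001 pc3: +8 =272
r42=101010 pc3: +8 =280
r43=101011 pc4: +16 =296
r44=101100 pc3: +8 =304
r45=101101 pc4: +16 =320
r46=101110 pc4: +16 =336
r47=101111 pc5: +32 =368
r48=110000 pc2: +4 =372
r49=110001 pc3: +8 =380
r50=110010 pc3: +8 =388
r51=110011 pc4: +16 =404
r52=110100 pc3: +8 =412
r53=110101 pc4: +16 =428
r54=110110 pc4: +16 =444
r55=110111 pc5: +32 =476
r56=111000 pc3: +8 =484
r57=111001 pc4: +16 =500
r58=111010 pc4: +16 =516
r59=111011 pc5: +32 =548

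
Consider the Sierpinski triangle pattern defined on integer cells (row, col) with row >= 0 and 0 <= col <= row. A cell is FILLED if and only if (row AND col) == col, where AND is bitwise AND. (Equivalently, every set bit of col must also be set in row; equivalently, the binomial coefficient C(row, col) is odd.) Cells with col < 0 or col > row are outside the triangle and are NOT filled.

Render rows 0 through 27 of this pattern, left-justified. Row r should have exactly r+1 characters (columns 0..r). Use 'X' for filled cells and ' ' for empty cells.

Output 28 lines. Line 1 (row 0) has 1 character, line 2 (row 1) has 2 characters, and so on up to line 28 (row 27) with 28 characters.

r0=0: X
r1=1: XX
r2=10: X X
r3=11: XXXX
r4=100: X   X
r5=101: XX  XX
r6=110: X X X X
r7=111: XXXXXXXX
r8=1000: X       X
r9=1001: XX      XX
r10=1010: X X     X X
r11=1011: XXXX    XXXX
r12=1100: X   X   X   X
r13=1101: XX  XX  XX  XX
r14=1110: X X X X X X X X
r15=1111: XXXXXXXXXXXXXXXX
r16=10000: X               X
r17=10001: XX              XX
r18=10010: X X             X X
r19=10011: XXXX            XXXX
r20=10100: X   X           X   X
r21=10101: XX  XX          XX  XX
r22=10110: X X X X         X X X X
r23=10111: XXXXXXXX        XXXXXXXX
r24=11000: X       X       X       X
r25=11001: XX      XX      XX      XX
r26=11010: X X     X X     X X     X X
r27=11011: XXXX    XXXX    XXXX    XXXX

Answer: X
XX
X X
XXXX
X   X
XX  XX
X X X X
XXXXXXXX
X       X
XX      XX
X X     X X
XXXX    XXXX
X   X   X   X
XX  XX  XX  XX
X X X X X X X X
XXXXXXXXXXXXXXXX
X               X
XX              XX
X X             X X
XXXX            XXXX
X   X           X   X
XX  XX          XX  XX
X X X X         X X X X
XXXXXXXX        XXXXXXXX
X       X       X       X
XX      XX      XX      XX
X X     X X     X X     X X
XXXX    XXXX    XXXX    XXXX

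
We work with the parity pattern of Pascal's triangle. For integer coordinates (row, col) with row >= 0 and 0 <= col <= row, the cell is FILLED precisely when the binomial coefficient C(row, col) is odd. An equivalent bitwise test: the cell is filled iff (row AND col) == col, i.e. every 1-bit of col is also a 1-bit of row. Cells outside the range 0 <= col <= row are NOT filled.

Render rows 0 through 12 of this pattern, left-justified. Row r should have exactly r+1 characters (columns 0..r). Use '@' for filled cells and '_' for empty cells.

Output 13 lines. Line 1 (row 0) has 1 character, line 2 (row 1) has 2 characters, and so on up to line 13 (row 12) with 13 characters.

Answer: @
@@
@_@
@@@@
@___@
@@__@@
@_@_@_@
@@@@@@@@
@_______@
@@______@@
@_@_____@_@
@@@@____@@@@
@___@___@___@

Derivation:
r0=0: @
r1=1: @@
r2=10: @_@
r3=11: @@@@
r4=100: @___@
r5=101: @@__@@
r6=110: @_@_@_@
r7=111: @@@@@@@@
r8=1000: @_______@
r9=1001: @@______@@
r10=1010: @_@_____@_@
r11=1011: @@@@____@@@@
r12=1100: @___@___@___@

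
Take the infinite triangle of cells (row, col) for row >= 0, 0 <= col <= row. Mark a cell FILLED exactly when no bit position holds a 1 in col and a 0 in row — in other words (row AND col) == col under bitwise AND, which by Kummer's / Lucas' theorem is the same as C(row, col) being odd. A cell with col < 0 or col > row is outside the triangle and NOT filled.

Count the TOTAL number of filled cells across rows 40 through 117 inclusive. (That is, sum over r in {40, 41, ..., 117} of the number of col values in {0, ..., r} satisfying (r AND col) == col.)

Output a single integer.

Answer: 1362

Derivation:
r40=101000 pc2: +4 =4
r41=101001 pc3: +8 =12
r42=101010 pc3: +8 =20
r43=101011 pc4: +16 =36
r44=101100 pc3: +8 =44
r45=101101 pc4: +16 =60
r46=101110 pc4: +16 =76
r47=101111 pc5: +32 =108
r48=110000 pc2: +4 =112
r49=110001 pc3: +8 =120
r50=110010 pc3: +8 =128
r51=110011 pc4: +16 =144
r52=110100 pc3: +8 =152
r53=110101 pc4: +16 =168
r54=110110 pc4: +16 =184
r55=110111 pc5: +32 =216
r56=111000 pc3: +8 =224
r57=111001 pc4: +16 =240
r58=111010 pc4: +16 =256
r59=111011 pc5: +32 =288
r60=111100 pc4: +16 =304
r61=111101 pc5: +32 =336
r62=111110 pc5: +32 =368
r63=111111 pc6: +64 =432
r64=1000000 pc1: +2 =434
r65=1000001 pc2: +4 =438
r66=1000010 pc2: +4 =442
r67=1000011 pc3: +8 =450
r68=1000100 pc2: +4 =454
r69=1000101 pc3: +8 =462
r70=1000110 pc3: +8 =470
r71=1000111 pc4: +16 =486
r72=1001000 pc2: +4 =490
r73=1001001 pc3: +8 =498
r74=1001010 pc3: +8 =506
r75=1001011 pc4: +16 =522
r76=1001100 pc3: +8 =530
r77=1001101 pc4: +16 =546
r78=1001110 pc4: +16 =562
r79=1001111 pc5: +32 =594
r80=1010000 pc2: +4 =598
r81=1010001 pc3: +8 =606
r82=1010010 pc3: +8 =614
r83=1010011 pc4: +16 =630
r84=1010100 pc3: +8 =638
r85=1010101 pc4: +16 =654
r86=1010110 pc4: +16 =670
r87=1010111 pc5: +32 =702
r88=1011000 pc3: +8 =710
r89=1011001 pc4: +16 =726
r90=1011010 pc4: +16 =742
r91=1011011 pc5: +32 =774
r92=1011100 pc4: +16 =790
r93=1011101 pc5: +32 =822
r94=1011110 pc5: +32 =854
r95=1011111 pc6: +64 =918
r96=1100000 pc2: +4 =922
r97=1100001 pc3: +8 =930
r98=1100010 pc3: +8 =938
r99=1100011 pc4: +16 =954
r100=1100100 pc3: +8 =962
r101=1100101 pc4: +16 =978
r102=1100110 pc4: +16 =994
r103=1100111 pc5: +32 =1026
r104=1101000 pc3: +8 =1034
r105=1101001 pc4: +16 =1050
r106=1101010 pc4: +16 =1066
r107=1101011 pc5: +32 =1098
r108=1101100 pc4: +16 =1114
r109=1101101 pc5: +32 =1146
r110=1101110 pc5: +32 =1178
r111=1101111 pc6: +64 =1242
r112=1110000 pc3: +8 =1250
r113=1110001 pc4: +16 =1266
r114=1110010 pc4: +16 =1282
r115=1110011 pc5: +32 =1314
r116=1110100 pc4: +16 =1330
r117=1110101 pc5: +32 =1362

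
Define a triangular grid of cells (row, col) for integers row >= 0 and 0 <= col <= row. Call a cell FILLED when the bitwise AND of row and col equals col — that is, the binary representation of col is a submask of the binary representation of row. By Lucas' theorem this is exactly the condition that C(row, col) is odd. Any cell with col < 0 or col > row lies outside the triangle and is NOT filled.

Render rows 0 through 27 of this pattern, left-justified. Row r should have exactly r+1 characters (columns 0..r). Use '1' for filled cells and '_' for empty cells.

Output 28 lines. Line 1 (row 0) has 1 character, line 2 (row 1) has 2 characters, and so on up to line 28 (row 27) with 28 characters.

Answer: 1
11
1_1
1111
1___1
11__11
1_1_1_1
11111111
1_______1
11______11
1_1_____1_1
1111____1111
1___1___1___1
11__11__11__11
1_1_1_1_1_1_1_1
1111111111111111
1_______________1
11______________11
1_1_____________1_1
1111____________1111
1___1___________1___1
11__11__________11__11
1_1_1_1_________1_1_1_1
11111111________11111111
1_______1_______1_______1
11______11______11______11
1_1_____1_1_____1_1_____1_1
1111____1111____1111____1111

Derivation:
r0=0: 1
r1=1: 11
r2=10: 1_1
r3=11: 1111
r4=100: 1___1
r5=101: 11__11
r6=110: 1_1_1_1
r7=111: 11111111
r8=1000: 1_______1
r9=1001: 11______11
r10=1010: 1_1_____1_1
r11=1011: 1111____1111
r12=1100: 1___1___1___1
r13=1101: 11__11__11__11
r14=1110: 1_1_1_1_1_1_1_1
r15=1111: 1111111111111111
r16=10000: 1_______________1
r17=10001: 11______________11
r18=10010: 1_1_____________1_1
r19=10011: 1111____________1111
r20=10100: 1___1___________1___1
r21=10101: 11__11__________11__11
r22=10110: 1_1_1_1_________1_1_1_1
r23=10111: 11111111________11111111
r24=11000: 1_______1_______1_______1
r25=11001: 11______11______11______11
r26=11010: 1_1_____1_1_____1_1_____1_1
r27=11011: 1111____1111____1111____1111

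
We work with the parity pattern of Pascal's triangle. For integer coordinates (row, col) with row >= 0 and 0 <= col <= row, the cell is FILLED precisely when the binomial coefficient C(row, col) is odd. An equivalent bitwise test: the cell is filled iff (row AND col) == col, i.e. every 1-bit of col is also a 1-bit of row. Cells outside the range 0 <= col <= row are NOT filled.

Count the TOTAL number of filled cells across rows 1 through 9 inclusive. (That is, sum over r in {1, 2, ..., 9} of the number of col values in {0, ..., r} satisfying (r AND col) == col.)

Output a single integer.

r1=1 pc1: +2 =2
r2=10 pc1: +2 =4
r3=11 pc2: +4 =8
r4=100 pc1: +2 =10
r5=101 pc2: +4 =14
r6=110 pc2: +4 =18
r7=111 pc3: +8 =26
r8=1000 pc1: +2 =28
r9=1001 pc2: +4 =32

Answer: 32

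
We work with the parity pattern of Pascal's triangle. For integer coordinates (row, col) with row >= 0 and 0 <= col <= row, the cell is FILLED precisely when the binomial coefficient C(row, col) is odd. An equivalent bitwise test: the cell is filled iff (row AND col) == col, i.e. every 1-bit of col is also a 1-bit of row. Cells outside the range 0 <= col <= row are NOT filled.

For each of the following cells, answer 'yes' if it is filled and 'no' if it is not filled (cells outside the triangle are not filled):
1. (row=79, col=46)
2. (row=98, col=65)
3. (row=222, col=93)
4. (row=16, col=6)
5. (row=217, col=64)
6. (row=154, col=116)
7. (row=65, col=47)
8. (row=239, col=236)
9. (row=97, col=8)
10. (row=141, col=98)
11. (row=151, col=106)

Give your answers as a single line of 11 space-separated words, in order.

Answer: no no no no yes no no yes no no no

Derivation:
(79,46): row=0b1001111, col=0b101110, row AND col = 0b1110 = 14; 14 != 46 -> empty
(98,65): row=0b1100010, col=0b1000001, row AND col = 0b1000000 = 64; 64 != 65 -> empty
(222,93): row=0b11011110, col=0b1011101, row AND col = 0b1011100 = 92; 92 != 93 -> empty
(16,6): row=0b10000, col=0b110, row AND col = 0b0 = 0; 0 != 6 -> empty
(217,64): row=0b11011001, col=0b1000000, row AND col = 0b1000000 = 64; 64 == 64 -> filled
(154,116): row=0b10011010, col=0b1110100, row AND col = 0b10000 = 16; 16 != 116 -> empty
(65,47): row=0b1000001, col=0b101111, row AND col = 0b1 = 1; 1 != 47 -> empty
(239,236): row=0b11101111, col=0b11101100, row AND col = 0b11101100 = 236; 236 == 236 -> filled
(97,8): row=0b1100001, col=0b1000, row AND col = 0b0 = 0; 0 != 8 -> empty
(141,98): row=0b10001101, col=0b1100010, row AND col = 0b0 = 0; 0 != 98 -> empty
(151,106): row=0b10010111, col=0b1101010, row AND col = 0b10 = 2; 2 != 106 -> empty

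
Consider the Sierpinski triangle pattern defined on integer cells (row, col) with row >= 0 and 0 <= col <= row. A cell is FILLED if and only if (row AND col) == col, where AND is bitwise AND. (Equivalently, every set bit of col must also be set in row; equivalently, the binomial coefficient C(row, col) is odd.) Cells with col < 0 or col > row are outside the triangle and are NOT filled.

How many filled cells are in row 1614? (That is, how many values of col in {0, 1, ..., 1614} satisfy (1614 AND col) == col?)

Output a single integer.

1614 in binary = 11001001110
popcount(1614) = number of 1-bits in 11001001110 = 6
A col c satisfies (1614 AND c) == c iff every set bit of c is also set in 1614; each of the 6 set bits of 1614 can independently be on or off in c.
count = 2^6 = 64

Answer: 64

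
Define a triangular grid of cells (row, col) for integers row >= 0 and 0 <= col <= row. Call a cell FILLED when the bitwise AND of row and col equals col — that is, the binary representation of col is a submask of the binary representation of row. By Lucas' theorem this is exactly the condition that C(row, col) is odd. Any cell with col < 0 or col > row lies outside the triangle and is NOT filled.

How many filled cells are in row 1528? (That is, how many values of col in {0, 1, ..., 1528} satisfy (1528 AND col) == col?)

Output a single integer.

Answer: 128

Derivation:
1528 in binary = 10111111000
popcount(1528) = number of 1-bits in 10111111000 = 7
A col c satisfies (1528 AND c) == c iff every set bit of c is also set in 1528; each of the 7 set bits of 1528 can independently be on or off in c.
count = 2^7 = 128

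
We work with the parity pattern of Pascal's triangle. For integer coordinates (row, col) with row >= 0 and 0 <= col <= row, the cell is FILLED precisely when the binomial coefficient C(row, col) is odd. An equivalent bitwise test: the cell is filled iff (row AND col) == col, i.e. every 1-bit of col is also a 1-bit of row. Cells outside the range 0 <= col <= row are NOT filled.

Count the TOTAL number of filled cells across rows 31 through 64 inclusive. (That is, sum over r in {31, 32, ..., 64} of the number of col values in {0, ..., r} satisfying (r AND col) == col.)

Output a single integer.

Answer: 520

Derivation:
r31=11111 pc5: +32 =32
r32=100000 pc1: +2 =34
r33=100001 pc2: +4 =38
r34=100010 pc2: +4 =42
r35=100011 pc3: +8 =50
r36=100100 pc2: +4 =54
r37=100101 pc3: +8 =62
r38=100110 pc3: +8 =70
r39=100111 pc4: +16 =86
r40=101000 pc2: +4 =90
r41=101001 pc3: +8 =98
r42=101010 pc3: +8 =106
r43=101011 pc4: +16 =122
r44=101100 pc3: +8 =130
r45=101101 pc4: +16 =146
r46=101110 pc4: +16 =162
r47=101111 pc5: +32 =194
r48=110000 pc2: +4 =198
r49=110001 pc3: +8 =206
r50=110010 pc3: +8 =214
r51=110011 pc4: +16 =230
r52=110100 pc3: +8 =238
r53=110101 pc4: +16 =254
r54=110110 pc4: +16 =270
r55=110111 pc5: +32 =302
r56=111000 pc3: +8 =310
r57=111001 pc4: +16 =326
r58=111010 pc4: +16 =342
r59=111011 pc5: +32 =374
r60=111100 pc4: +16 =390
r61=111101 pc5: +32 =422
r62=111110 pc5: +32 =454
r63=111111 pc6: +64 =518
r64=1000000 pc1: +2 =520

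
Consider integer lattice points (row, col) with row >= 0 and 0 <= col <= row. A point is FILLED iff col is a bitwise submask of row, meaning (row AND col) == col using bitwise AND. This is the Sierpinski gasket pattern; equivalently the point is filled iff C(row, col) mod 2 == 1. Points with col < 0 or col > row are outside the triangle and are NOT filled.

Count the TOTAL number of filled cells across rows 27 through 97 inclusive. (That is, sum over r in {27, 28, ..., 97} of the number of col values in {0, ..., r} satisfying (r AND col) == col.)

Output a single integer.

Answer: 1072

Derivation:
r27=11011 pc4: +16 =16
r28=11100 pc3: +8 =24
r29=11101 pc4: +16 =40
r30=11110 pc4: +16 =56
r31=11111 pc5: +32 =88
r32=100000 pc1: +2 =90
r33=100001 pc2: +4 =94
r34=100010 pc2: +4 =98
r35=100011 pc3: +8 =106
r36=100100 pc2: +4 =110
r37=100101 pc3: +8 =118
r38=100110 pc3: +8 =126
r39=100111 pc4: +16 =142
r40=101000 pc2: +4 =146
r41=101001 pc3: +8 =154
r42=101010 pc3: +8 =162
r43=101011 pc4: +16 =178
r44=101100 pc3: +8 =186
r45=101101 pc4: +16 =202
r46=101110 pc4: +16 =218
r47=101111 pc5: +32 =250
r48=110000 pc2: +4 =254
r49=110001 pc3: +8 =262
r50=110010 pc3: +8 =270
r51=110011 pc4: +16 =286
r52=110100 pc3: +8 =294
r53=110101 pc4: +16 =310
r54=110110 pc4: +16 =326
r55=110111 pc5: +32 =358
r56=111000 pc3: +8 =366
r57=111001 pc4: +16 =382
r58=111010 pc4: +16 =398
r59=111011 pc5: +32 =430
r60=111100 pc4: +16 =446
r61=111101 pc5: +32 =478
r62=111110 pc5: +32 =510
r63=111111 pc6: +64 =574
r64=1000000 pc1: +2 =576
r65=1000001 pc2: +4 =580
r66=1000010 pc2: +4 =584
r67=1000011 pc3: +8 =592
r68=1000100 pc2: +4 =596
r69=1000101 pc3: +8 =604
r70=1000110 pc3: +8 =612
r71=1000111 pc4: +16 =628
r72=1001000 pc2: +4 =632
r73=1001001 pc3: +8 =640
r74=1001010 pc3: +8 =648
r75=1001011 pc4: +16 =664
r76=1001100 pc3: +8 =672
r77=1001101 pc4: +16 =688
r78=1001110 pc4: +16 =704
r79=1001111 pc5: +32 =736
r80=1010000 pc2: +4 =740
r81=1010001 pc3: +8 =748
r82=1010010 pc3: +8 =756
r83=1010011 pc4: +16 =772
r84=1010100 pc3: +8 =780
r85=1010101 pc4: +16 =796
r86=1010110 pc4: +16 =812
r87=1010111 pc5: +32 =844
r88=1011000 pc3: +8 =852
r89=1011001 pc4: +16 =868
r90=1011010 pc4: +16 =884
r91=1011011 pc5: +32 =916
r92=1011100 pc4: +16 =932
r93=1011101 pc5: +32 =964
r94=1011110 pc5: +32 =996
r95=1011111 pc6: +64 =1060
r96=1100000 pc2: +4 =1064
r97=1100001 pc3: +8 =1072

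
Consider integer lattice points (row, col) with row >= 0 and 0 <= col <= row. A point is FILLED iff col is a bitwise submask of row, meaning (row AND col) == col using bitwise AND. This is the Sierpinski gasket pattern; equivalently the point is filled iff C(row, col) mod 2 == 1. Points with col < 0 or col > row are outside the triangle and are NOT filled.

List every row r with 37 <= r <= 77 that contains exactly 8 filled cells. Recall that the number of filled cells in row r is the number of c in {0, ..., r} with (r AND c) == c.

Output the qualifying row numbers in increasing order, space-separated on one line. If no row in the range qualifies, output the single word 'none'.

Answer: 37 38 41 42 44 49 50 52 56 67 69 70 73 74 76

Derivation:
Row r has 2^popcount(r) filled cells, so we need popcount(r) = log2(8) = 3.
Scan r = 37..77 and keep those with exactly 3 one-bits:
r=37=100101 popcount=3 -> KEEP
r=38=100110 popcount=3 -> KEEP
r=39=100111 popcount=4 -> skip
r=40=101000 popcount=2 -> skip
r=41=101001 popcount=3 -> KEEP
r=42=101010 popcount=3 -> KEEP
r=43=101011 popcount=4 -> skip
r=44=101100 popcount=3 -> KEEP
r=45=101101 popcount=4 -> skip
r=46=101110 popcount=4 -> skip
r=47=101111 popcount=5 -> skip
r=48=110000 popcount=2 -> skip
r=49=110001 popcount=3 -> KEEP
r=50=110010 popcount=3 -> KEEP
r=51=110011 popcount=4 -> skip
r=52=110100 popcount=3 -> KEEP
r=53=110101 popcount=4 -> skip
r=54=110110 popcount=4 -> skip
r=55=110111 popcount=5 -> skip
r=56=111000 popcount=3 -> KEEP
r=57=111001 popcount=4 -> skip
r=58=111010 popcount=4 -> skip
r=59=111011 popcount=5 -> skip
r=60=111100 popcount=4 -> skip
r=61=111101 popcount=5 -> skip
r=62=111110 popcount=5 -> skip
r=63=111111 popcount=6 -> skip
r=64=1000000 popcount=1 -> skip
r=65=1000001 popcount=2 -> skip
r=66=1000010 popcount=2 -> skip
r=67=1000011 popcount=3 -> KEEP
r=68=1000100 popcount=2 -> skip
r=69=1000101 popcount=3 -> KEEP
r=70=1000110 popcount=3 -> KEEP
r=71=1000111 popcount=4 -> skip
r=72=1001000 popcount=2 -> skip
r=73=1001001 popcount=3 -> KEEP
r=74=1001010 popcount=3 -> KEEP
r=75=1001011 popcount=4 -> skip
r=76=1001100 popcount=3 -> KEEP
r=77=1001101 popcount=4 -> skip
Kept rows: 37 38 41 42 44 49 50 52 56 67 69 70 73 74 76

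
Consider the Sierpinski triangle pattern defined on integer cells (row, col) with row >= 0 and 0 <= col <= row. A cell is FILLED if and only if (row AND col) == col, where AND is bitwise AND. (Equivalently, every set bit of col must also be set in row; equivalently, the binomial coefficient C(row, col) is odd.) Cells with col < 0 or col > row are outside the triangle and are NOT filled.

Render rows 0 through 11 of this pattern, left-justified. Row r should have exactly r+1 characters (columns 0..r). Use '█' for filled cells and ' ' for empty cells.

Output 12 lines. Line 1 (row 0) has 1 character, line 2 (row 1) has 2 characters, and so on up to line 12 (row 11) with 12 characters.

r0=0: █
r1=1: ██
r2=10: █ █
r3=11: ████
r4=100: █   █
r5=101: ██  ██
r6=110: █ █ █ █
r7=111: ████████
r8=1000: █       █
r9=1001: ██      ██
r10=1010: █ █     █ █
r11=1011: ████    ████

Answer: █
██
█ █
████
█   █
██  ██
█ █ █ █
████████
█       █
██      ██
█ █     █ █
████    ████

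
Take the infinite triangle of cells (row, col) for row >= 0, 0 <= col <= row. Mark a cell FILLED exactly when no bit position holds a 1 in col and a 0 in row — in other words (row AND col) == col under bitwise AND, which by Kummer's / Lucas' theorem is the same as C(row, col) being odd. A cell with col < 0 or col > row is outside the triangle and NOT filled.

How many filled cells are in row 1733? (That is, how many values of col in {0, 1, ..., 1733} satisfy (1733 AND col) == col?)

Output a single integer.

1733 in binary = 11011000101
popcount(1733) = number of 1-bits in 11011000101 = 6
A col c satisfies (1733 AND c) == c iff every set bit of c is also set in 1733; each of the 6 set bits of 1733 can independently be on or off in c.
count = 2^6 = 64

Answer: 64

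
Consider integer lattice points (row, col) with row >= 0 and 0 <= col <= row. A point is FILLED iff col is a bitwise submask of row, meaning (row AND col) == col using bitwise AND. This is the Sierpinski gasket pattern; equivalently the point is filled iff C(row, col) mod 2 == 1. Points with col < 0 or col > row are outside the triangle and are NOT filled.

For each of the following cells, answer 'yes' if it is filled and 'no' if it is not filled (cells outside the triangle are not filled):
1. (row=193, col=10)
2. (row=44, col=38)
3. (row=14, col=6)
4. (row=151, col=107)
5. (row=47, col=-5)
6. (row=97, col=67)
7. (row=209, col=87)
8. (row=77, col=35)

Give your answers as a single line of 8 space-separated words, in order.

(193,10): row=0b11000001, col=0b1010, row AND col = 0b0 = 0; 0 != 10 -> empty
(44,38): row=0b101100, col=0b100110, row AND col = 0b100100 = 36; 36 != 38 -> empty
(14,6): row=0b1110, col=0b110, row AND col = 0b110 = 6; 6 == 6 -> filled
(151,107): row=0b10010111, col=0b1101011, row AND col = 0b11 = 3; 3 != 107 -> empty
(47,-5): col outside [0, 47] -> not filled
(97,67): row=0b1100001, col=0b1000011, row AND col = 0b1000001 = 65; 65 != 67 -> empty
(209,87): row=0b11010001, col=0b1010111, row AND col = 0b1010001 = 81; 81 != 87 -> empty
(77,35): row=0b1001101, col=0b100011, row AND col = 0b1 = 1; 1 != 35 -> empty

Answer: no no yes no no no no no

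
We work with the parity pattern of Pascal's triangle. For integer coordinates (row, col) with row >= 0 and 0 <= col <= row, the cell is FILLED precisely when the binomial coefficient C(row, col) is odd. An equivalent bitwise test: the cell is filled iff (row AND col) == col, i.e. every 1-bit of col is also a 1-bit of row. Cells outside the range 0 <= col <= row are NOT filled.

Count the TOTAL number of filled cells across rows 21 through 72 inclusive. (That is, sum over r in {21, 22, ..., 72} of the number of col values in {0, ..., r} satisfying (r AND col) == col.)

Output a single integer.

r21=10101 pc3: +8 =8
r22=10110 pc3: +8 =16
r23=10111 pc4: +16 =32
r24=11000 pc2: +4 =36
r25=11001 pc3: +8 =44
r26=11010 pc3: +8 =52
r27=11011 pc4: +16 =68
r28=11100 pc3: +8 =76
r29=11101 pc4: +16 =92
r30=11110 pc4: +16 =108
r31=11111 pc5: +32 =140
r32=100000 pc1: +2 =142
r33=100001 pc2: +4 =146
r34=100010 pc2: +4 =150
r35=100011 pc3: +8 =158
r36=100100 pc2: +4 =162
r37=100101 pc3: +8 =170
r38=100110 pc3: +8 =178
r39=100111 pc4: +16 =194
r40=101000 pc2: +4 =198
r41=101001 pc3: +8 =206
r42=101010 pc3: +8 =214
r43=101011 pc4: +16 =230
r44=101100 pc3: +8 =238
r45=101101 pc4: +16 =254
r46=101110 pc4: +16 =270
r47=101111 pc5: +32 =302
r48=110000 pc2: +4 =306
r49=110001 pc3: +8 =314
r50=110010 pc3: +8 =322
r51=110011 pc4: +16 =338
r52=110100 pc3: +8 =346
r53=110101 pc4: +16 =362
r54=110110 pc4: +16 =378
r55=110111 pc5: +32 =410
r56=111000 pc3: +8 =418
r57=111001 pc4: +16 =434
r58=111010 pc4: +16 =450
r59=111011 pc5: +32 =482
r60=111100 pc4: +16 =498
r61=111101 pc5: +32 =530
r62=111110 pc5: +32 =562
r63=111111 pc6: +64 =626
r64=1000000 pc1: +2 =628
r65=1000001 pc2: +4 =632
r66=1000010 pc2: +4 =636
r67=1000011 pc3: +8 =644
r68=1000100 pc2: +4 =648
r69=1000101 pc3: +8 =656
r70=1000110 pc3: +8 =664
r71=1000111 pc4: +16 =680
r72=1001000 pc2: +4 =684

Answer: 684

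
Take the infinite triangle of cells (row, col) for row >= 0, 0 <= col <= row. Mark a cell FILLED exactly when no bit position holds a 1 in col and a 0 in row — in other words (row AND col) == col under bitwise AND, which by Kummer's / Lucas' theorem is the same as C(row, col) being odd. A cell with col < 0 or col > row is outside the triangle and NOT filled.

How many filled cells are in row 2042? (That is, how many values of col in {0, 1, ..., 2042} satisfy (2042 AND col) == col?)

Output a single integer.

2042 in binary = 11111111010
popcount(2042) = number of 1-bits in 11111111010 = 9
A col c satisfies (2042 AND c) == c iff every set bit of c is also set in 2042; each of the 9 set bits of 2042 can independently be on or off in c.
count = 2^9 = 512

Answer: 512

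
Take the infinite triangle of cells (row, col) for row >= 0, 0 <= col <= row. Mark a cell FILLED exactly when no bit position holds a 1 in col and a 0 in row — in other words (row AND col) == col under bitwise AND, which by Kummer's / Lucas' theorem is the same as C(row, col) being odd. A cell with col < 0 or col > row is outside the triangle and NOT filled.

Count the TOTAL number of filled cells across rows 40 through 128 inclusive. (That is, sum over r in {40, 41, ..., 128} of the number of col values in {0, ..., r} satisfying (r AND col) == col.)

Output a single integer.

r40=101000 pc2: +4 =4
r41=101001 pc3: +8 =12
r42=101010 pc3: +8 =20
r43=101011 pc4: +16 =36
r44=101100 pc3: +8 =44
r45=101101 pc4: +16 =60
r46=101110 pc4: +16 =76
r47=101111 pc5: +32 =108
r48=110000 pc2: +4 =112
r49=110001 pc3: +8 =120
r50=110010 pc3: +8 =128
r51=110011 pc4: +16 =144
r52=110100 pc3: +8 =152
r53=110101 pc4: +16 =168
r54=110110 pc4: +16 =184
r55=110111 pc5: +32 =216
r56=111000 pc3: +8 =224
r57=111001 pc4: +16 =240
r58=111010 pc4: +16 =256
r59=111011 pc5: +32 =288
r60=111100 pc4: +16 =304
r61=111101 pc5: +32 =336
r62=111110 pc5: +32 =368
r63=111111 pc6: +64 =432
r64=1000000 pc1: +2 =434
r65=1000001 pc2: +4 =438
r66=1000010 pc2: +4 =442
r67=1000011 pc3: +8 =450
r68=1000100 pc2: +4 =454
r69=1000101 pc3: +8 =462
r70=1000110 pc3: +8 =470
r71=1000111 pc4: +16 =486
r72=1001000 pc2: +4 =490
r73=1001001 pc3: +8 =498
r74=1001010 pc3: +8 =506
r75=1001011 pc4: +16 =522
r76=1001100 pc3: +8 =530
r77=1001101 pc4: +16 =546
r78=1001110 pc4: +16 =562
r79=1001111 pc5: +32 =594
r80=1010000 pc2: +4 =598
r81=1010001 pc3: +8 =606
r82=1010010 pc3: +8 =614
r83=1010011 pc4: +16 =630
r84=1010100 pc3: +8 =638
r85=1010101 pc4: +16 =654
r86=1010110 pc4: +16 =670
r87=1010111 pc5: +32 =702
r88=1011000 pc3: +8 =710
r89=1011001 pc4: +16 =726
r90=1011010 pc4: +16 =742
r91=1011011 pc5: +32 =774
r92=1011100 pc4: +16 =790
r93=1011101 pc5: +32 =822
r94=1011110 pc5: +32 =854
r95=1011111 pc6: +64 =918
r96=1100000 pc2: +4 =922
r97=1100001 pc3: +8 =930
r98=1100010 pc3: +8 =938
r99=1100011 pc4: +16 =954
r100=1100100 pc3: +8 =962
r101=1100101 pc4: +16 =978
r102=1100110 pc4: +16 =994
r103=1100111 pc5: +32 =1026
r104=1101000 pc3: +8 =1034
r105=1101001 pc4: +16 =1050
r106=1101010 pc4: +16 =1066
r107=1101011 pc5: +32 =1098
r108=1101100 pc4: +16 =1114
r109=1101101 pc5: +32 =1146
r110=1101110 pc5: +32 =1178
r111=1101111 pc6: +64 =1242
r112=1110000 pc3: +8 =1250
r113=1110001 pc4: +16 =1266
r114=1110010 pc4: +16 =1282
r115=1110011 pc5: +32 =1314
r116=1110100 pc4: +16 =1330
r117=1110101 pc5: +32 =1362
r118=1110110 pc5: +32 =1394
r119=1110111 pc6: +64 =1458
r120=1111000 pc4: +16 =1474
r121=1111001 pc5: +32 =1506
r122=1111010 pc5: +32 =1538
r123=1111011 pc6: +64 =1602
r124=1111100 pc5: +32 =1634
r125=1111101 pc6: +64 =1698
r126=1111110 pc6: +64 =1762
r127=1111111 pc7: +128 =1890
r128=10000000 pc1: +2 =1892

Answer: 1892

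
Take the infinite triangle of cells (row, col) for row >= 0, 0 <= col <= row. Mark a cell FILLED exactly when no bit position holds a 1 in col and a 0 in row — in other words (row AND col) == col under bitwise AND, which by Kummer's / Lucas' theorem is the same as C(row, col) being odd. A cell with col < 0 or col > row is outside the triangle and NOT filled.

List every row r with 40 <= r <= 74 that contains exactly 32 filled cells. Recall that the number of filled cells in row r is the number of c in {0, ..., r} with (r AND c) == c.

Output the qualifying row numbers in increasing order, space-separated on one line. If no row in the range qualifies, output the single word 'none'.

Answer: 47 55 59 61 62

Derivation:
Row r has 2^popcount(r) filled cells, so we need popcount(r) = log2(32) = 5.
Scan r = 40..74 and keep those with exactly 5 one-bits:
r=40=101000 popcount=2 -> skip
r=41=101001 popcount=3 -> skip
r=42=101010 popcount=3 -> skip
r=43=101011 popcount=4 -> skip
r=44=101100 popcount=3 -> skip
r=45=101101 popcount=4 -> skip
r=46=101110 popcount=4 -> skip
r=47=101111 popcount=5 -> KEEP
r=48=110000 popcount=2 -> skip
r=49=110001 popcount=3 -> skip
r=50=110010 popcount=3 -> skip
r=51=110011 popcount=4 -> skip
r=52=110100 popcount=3 -> skip
r=53=110101 popcount=4 -> skip
r=54=110110 popcount=4 -> skip
r=55=110111 popcount=5 -> KEEP
r=56=111000 popcount=3 -> skip
r=57=111001 popcount=4 -> skip
r=58=111010 popcount=4 -> skip
r=59=111011 popcount=5 -> KEEP
r=60=111100 popcount=4 -> skip
r=61=111101 popcount=5 -> KEEP
r=62=111110 popcount=5 -> KEEP
r=63=111111 popcount=6 -> skip
r=64=1000000 popcount=1 -> skip
r=65=1000001 popcount=2 -> skip
r=66=1000010 popcount=2 -> skip
r=67=1000011 popcount=3 -> skip
r=68=1000100 popcount=2 -> skip
r=69=1000101 popcount=3 -> skip
r=70=1000110 popcount=3 -> skip
r=71=1000111 popcount=4 -> skip
r=72=1001000 popcount=2 -> skip
r=73=1001001 popcount=3 -> skip
r=74=1001010 popcount=3 -> skip
Kept rows: 47 55 59 61 62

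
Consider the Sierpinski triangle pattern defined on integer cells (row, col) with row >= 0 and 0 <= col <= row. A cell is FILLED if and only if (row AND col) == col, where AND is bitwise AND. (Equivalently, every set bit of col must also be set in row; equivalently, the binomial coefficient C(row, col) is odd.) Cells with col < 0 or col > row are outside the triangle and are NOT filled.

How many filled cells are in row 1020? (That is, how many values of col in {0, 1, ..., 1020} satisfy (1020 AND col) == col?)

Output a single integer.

Answer: 256

Derivation:
1020 in binary = 1111111100
popcount(1020) = number of 1-bits in 1111111100 = 8
A col c satisfies (1020 AND c) == c iff every set bit of c is also set in 1020; each of the 8 set bits of 1020 can independently be on or off in c.
count = 2^8 = 256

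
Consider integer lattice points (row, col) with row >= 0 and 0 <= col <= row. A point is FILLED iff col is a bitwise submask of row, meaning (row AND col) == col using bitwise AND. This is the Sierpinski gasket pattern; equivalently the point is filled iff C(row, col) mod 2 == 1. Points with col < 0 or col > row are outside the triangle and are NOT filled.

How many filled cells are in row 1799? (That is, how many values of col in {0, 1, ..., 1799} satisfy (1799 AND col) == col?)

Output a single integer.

1799 in binary = 11100000111
popcount(1799) = number of 1-bits in 11100000111 = 6
A col c satisfies (1799 AND c) == c iff every set bit of c is also set in 1799; each of the 6 set bits of 1799 can independently be on or off in c.
count = 2^6 = 64

Answer: 64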